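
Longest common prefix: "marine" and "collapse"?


Word 1: "marine"
Word 2: "collapse"
Comparing from start:
  Pos 0: 'm' != 'c' (stop)
LCP = "" (length 0)


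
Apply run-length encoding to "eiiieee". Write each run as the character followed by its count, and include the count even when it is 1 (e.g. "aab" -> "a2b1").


String: "eiiieee"
Scanning for consecutive runs:
  'e' x 1
  'i' x 3
  'e' x 3
RLE = "e1i3e3"


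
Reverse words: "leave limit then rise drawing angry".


Original: "leave limit then rise drawing angry"
Words (1..n): leave | limit | then | rise | drawing | angry
Reversed (n..1): angry | drawing | rise | then | limit | leave
Result = "angry drawing rise then limit leave"


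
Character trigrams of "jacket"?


Word: "jacket" (length 6)
Number of trigrams = 6 - 3 + 1 = 4
  Position 0: "jac"
  Position 1: "ack"
  Position 2: "cke"
  Position 3: "ket"
Trigrams = "jac", "ack", "cke", "ket"


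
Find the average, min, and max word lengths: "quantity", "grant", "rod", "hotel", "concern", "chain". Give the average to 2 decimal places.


Lengths: "quantity"=8, "grant"=5, "rod"=3, "hotel"=5, "concern"=7, "chain"=5
Sum = 33, Count = 6
Average = 33/6 = 5.50
= avg=5.50, min=3, max=8


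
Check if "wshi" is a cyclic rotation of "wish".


Word: "wish", Candidate: "wshi"
Method: check if candidate is substring of word+word
"wishwish" contains "wshi"? No
Is rotation = No


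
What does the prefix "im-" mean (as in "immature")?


Prefix: im-
As in: immature -> im- + mature
Meaning = not / into


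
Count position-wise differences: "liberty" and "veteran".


Comparing character by character (same length = 7):
  Pos 0: 'l' vs 'v' !=
  Pos 1: 'i' vs 'e' !=
  Pos 2: 'b' vs 't' !=
  Pos 3: 'e' vs 'e' =
  Pos 4: 'r' vs 'r' =
  Pos 5: 't' vs 'a' !=
  Pos 6: 'y' vs 'n' !=
Hamming distance = 5


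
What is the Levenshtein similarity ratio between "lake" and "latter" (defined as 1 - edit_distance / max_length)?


Word 1: "lake" (length 4)
Word 2: "latter" (length 6)
One optimal edit sequence:
  1. keep 'l'
  2. keep 'a'
  3. insert 't'  (+1)
  4. substitute 'k' -> 't'  (+1)
  5. keep 'e'
  6. insert 'r'  (+1)
Edit distance = 3
Max length = max(4, 6) = 6
Similarity = 1 - 3/6
= 0.5000


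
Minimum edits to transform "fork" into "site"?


Word 1: "fork" (length 4)
Word 2: "site" (length 4)
One optimal edit sequence (insert/delete/substitute each cost 1):
  1. substitute 'f' -> 's'  (+1)
  2. substitute 'o' -> 'i'  (+1)
  3. substitute 'r' -> 't'  (+1)
  4. substitute 'k' -> 'e'  (+1)
Total edit operations: 4
Edit distance = 4


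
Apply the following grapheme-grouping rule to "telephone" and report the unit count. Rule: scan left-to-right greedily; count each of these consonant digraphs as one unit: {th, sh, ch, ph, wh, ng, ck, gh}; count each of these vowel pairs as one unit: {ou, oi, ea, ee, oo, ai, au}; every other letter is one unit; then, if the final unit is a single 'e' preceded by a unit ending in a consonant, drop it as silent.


Word: "telephone" (9 letters)
Left-to-right scan:
  (1) 't' (letter)
  (2) 'e' (letter)
  (3) 'l' (letter)
  (4) 'e' (letter)
  (5) 'ph' (digraph)
  (6) 'o' (letter)
  (7) 'n' (letter)
  (8) 'e' (letter)
Units from scan: 8
Final unit is 'e' after a consonant -> drop as silent (-1)
Sound units = 7 units


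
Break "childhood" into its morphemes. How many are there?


Word: "childhood"
Morphemes: child + -hood
Each morpheme carries meaning
= 2 morphemes


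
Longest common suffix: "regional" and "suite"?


Word 1: "regional"
Word 2: "suite"
Comparing from end:
  Pos -1: 'l' != 'e' (stop)
LCS = "" (length 0)


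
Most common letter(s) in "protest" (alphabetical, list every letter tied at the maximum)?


Word: "protest"
Letter counts:
  'e': 1
  'o': 1
  'p': 1
  'r': 1
  's': 1
  't': 2
Maximum count = 2
Most frequent = 't' (2 times each)


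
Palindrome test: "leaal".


Word: "leaal"
Reversed: "laael"
Forward == Backward? leaal != laael
Palindrome = No


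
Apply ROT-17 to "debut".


Word: "debut"
Shift: 17
Each letter → (letter + shift) mod 26:
  'd' (3) + 17 = 20 → 'u'
  'e' (4) + 17 = 21 → 'v'
  'b' (1) + 17 = 18 → 's'
  'u' (20) + 17 = 11 → 'l'
  't' (19) + 17 = 10 → 'k'
Result = "uvslk"


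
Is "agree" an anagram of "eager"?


Word 1: "eager" → sorted: aeegr
Word 2: "agree" → sorted: aeegr
Same letters? aeegr == aeegr
Anagram = Yes


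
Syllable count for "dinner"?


Word: "dinner"
Syllable breakdown: din / ner
Counting: 2 parts
= 2 syllables


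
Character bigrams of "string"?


Word: "string" (length 6)
Number of bigrams = 6 - 2 + 1 = 5
  Position 0: "st"
  Position 1: "tr"
  Position 2: "ri"
  Position 3: "in"
  Position 4: "ng"
Bigrams = "st", "tr", "ri", "in", "ng"


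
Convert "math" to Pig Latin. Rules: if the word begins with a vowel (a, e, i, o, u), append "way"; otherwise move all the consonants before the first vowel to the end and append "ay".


Word: "math"
Starts with consonant(s) → move to end, add 'ay'
Consonant cluster: "m"
Pig Latin = "athmay"


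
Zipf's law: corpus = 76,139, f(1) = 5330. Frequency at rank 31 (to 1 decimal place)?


Zipf's law: f(r) = f(1) / r
f(1) = 5330
f(31) = 5330 / 31
= 171.9 occurrences


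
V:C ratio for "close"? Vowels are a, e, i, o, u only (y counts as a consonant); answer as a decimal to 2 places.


Word: "close"
Vowels (a,e,i,o,u): 2
Consonants: 3
Ratio = 2/3
= 0.67


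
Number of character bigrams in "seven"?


Word: "seven" (length 5)
Number of 2-grams = length - 2 + 1 = 5 - 2 + 1
= 4


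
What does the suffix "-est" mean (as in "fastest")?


Suffix: -est
As in: fastest -> fast + -est
Meaning = most


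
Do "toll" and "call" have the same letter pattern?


Pattern of "toll": [0, 1, 2, 2]
Pattern of "call": [0, 1, 2, 2]
Patterns match
Same pattern = Yes


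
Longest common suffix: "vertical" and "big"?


Word 1: "vertical"
Word 2: "big"
Comparing from end:
  Pos -1: 'l' != 'g' (stop)
LCS = "" (length 0)


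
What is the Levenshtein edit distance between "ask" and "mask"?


Word 1: "ask" (length 3)
Word 2: "mask" (length 4)
One optimal edit sequence (insert/delete/substitute each cost 1):
  1. insert 'm'  (+1)
  2. keep 'a'
  3. keep 's'
  4. keep 'k'
Total edit operations: 1
Edit distance = 1


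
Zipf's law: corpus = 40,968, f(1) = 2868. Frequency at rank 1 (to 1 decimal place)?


Zipf's law: f(r) = f(1) / r
f(1) = 2868
f(1) = 2868 / 1
= 2868.0 occurrences


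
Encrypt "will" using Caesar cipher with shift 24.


Word: "will"
Shift: 24
Each letter → (letter + shift) mod 26:
  'w' (22) + 24 = 20 → 'u'
  'i' (8) + 24 = 6 → 'g'
  'l' (11) + 24 = 9 → 'j'
  'l' (11) + 24 = 9 → 'j'
Result = "ugjj"


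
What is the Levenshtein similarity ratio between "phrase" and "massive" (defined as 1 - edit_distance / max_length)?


Word 1: "phrase" (length 6)
Word 2: "massive" (length 7)
One optimal edit sequence:
  1. insert 'm'  (+1)
  2. substitute 'p' -> 'a'  (+1)
  3. substitute 'h' -> 's'  (+1)
  4. substitute 'r' -> 's'  (+1)
  5. substitute 'a' -> 'i'  (+1)
  6. substitute 's' -> 'v'  (+1)
  7. keep 'e'
Edit distance = 6
Max length = max(6, 7) = 7
Similarity = 1 - 6/7
= 0.1429


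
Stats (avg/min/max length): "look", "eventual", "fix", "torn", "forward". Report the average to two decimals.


Lengths: "look"=4, "eventual"=8, "fix"=3, "torn"=4, "forward"=7
Sum = 26, Count = 5
Average = 26/5 = 5.20
= avg=5.20, min=3, max=8


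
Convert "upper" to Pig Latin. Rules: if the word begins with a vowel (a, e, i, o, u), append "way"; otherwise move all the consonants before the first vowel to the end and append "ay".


Word: "upper"
Starts with vowel → add 'way'
Pig Latin = "upperway"


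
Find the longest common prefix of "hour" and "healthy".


Word 1: "hour"
Word 2: "healthy"
Comparing from start:
  Pos 0: 'h' == 'h'
  Pos 1: 'o' != 'e' (stop)
LCP = "h" (length 1)


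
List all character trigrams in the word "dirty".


Word: "dirty" (length 5)
Number of trigrams = 5 - 3 + 1 = 3
  Position 0: "dir"
  Position 1: "irt"
  Position 2: "rty"
Trigrams = "dir", "irt", "rty"


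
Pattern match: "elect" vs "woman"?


Pattern of "elect": [0, 1, 0, 2, 3]
Pattern of "woman": [0, 1, 2, 3, 4]
Patterns do not match
Same pattern = No


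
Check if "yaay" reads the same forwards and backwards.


Word: "yaay"
Reversed: "yaay"
Forward == Backward? yaay == yaay
Palindrome = Yes


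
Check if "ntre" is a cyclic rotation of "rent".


Word: "rent", Candidate: "ntre"
Method: check if candidate is substring of word+word
"rentrent" contains "ntre"? Yes
Is rotation = Yes


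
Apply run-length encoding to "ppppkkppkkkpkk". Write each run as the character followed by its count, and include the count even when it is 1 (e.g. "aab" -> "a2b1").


String: "ppppkkppkkkpkk"
Scanning for consecutive runs:
  'p' x 4
  'k' x 2
  'p' x 2
  'k' x 3
  'p' x 1
  'k' x 2
RLE = "p4k2p2k3p1k2"


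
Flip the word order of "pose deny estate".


Original: "pose deny estate"
Words (1..n): pose | deny | estate
Reversed (n..1): estate | deny | pose
Result = "estate deny pose"


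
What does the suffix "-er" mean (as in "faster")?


Suffix: -er
Example: faster (fast + -er)
Meaning = one who / more


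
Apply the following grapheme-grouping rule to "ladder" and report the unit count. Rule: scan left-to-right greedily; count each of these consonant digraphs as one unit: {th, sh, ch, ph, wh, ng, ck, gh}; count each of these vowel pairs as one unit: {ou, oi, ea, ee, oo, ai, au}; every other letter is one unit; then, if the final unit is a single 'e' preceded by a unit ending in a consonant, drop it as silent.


Word: "ladder" (6 letters)
Left-to-right scan:
  (1) 'l' (letter)
  (2) 'a' (letter)
  (3) 'd' (letter)
  (4) 'd' (letter)
  (5) 'e' (letter)
  (6) 'r' (letter)
Units from scan: 6
Sound units = 6 units


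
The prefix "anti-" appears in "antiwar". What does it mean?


Prefix: anti-
Example: antiwar = anti- + war
Meaning = against


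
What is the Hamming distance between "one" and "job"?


Comparing character by character (same length = 3):
  Pos 0: 'o' vs 'j' !=
  Pos 1: 'n' vs 'o' !=
  Pos 2: 'e' vs 'b' !=
Hamming distance = 3


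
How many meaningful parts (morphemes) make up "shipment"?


Word: "shipment"
Morphemes: ship + -ment
Each morpheme carries meaning
= 2 morphemes


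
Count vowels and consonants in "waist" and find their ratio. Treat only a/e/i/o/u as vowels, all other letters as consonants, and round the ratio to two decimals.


Word: "waist"
Vowels (a,e,i,o,u): 2
Consonants: 3
Ratio = 2/3
= 0.67


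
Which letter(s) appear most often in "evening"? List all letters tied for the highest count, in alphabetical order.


Word: "evening"
Letter counts:
  'e': 2
  'g': 1
  'i': 1
  'n': 2
  'v': 1
Maximum count = 2
Most frequent = 'e', 'n' (2 times each)


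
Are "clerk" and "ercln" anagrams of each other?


Word 1: "clerk" → sorted: ceklr
Word 2: "ercln" → sorted: celnr
Same letters? ceklr != celnr
Anagram = No


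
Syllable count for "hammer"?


Word: "hammer"
Syllable breakdown: ham · mer
Counting: 2 parts
= 2 syllables


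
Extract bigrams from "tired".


Word: "tired" (length 5)
Number of bigrams = 5 - 2 + 1 = 4
  Position 0: "ti"
  Position 1: "ir"
  Position 2: "re"
  Position 3: "ed"
Bigrams = "ti", "ir", "re", "ed"


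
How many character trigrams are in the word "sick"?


Word: "sick" (length 4)
Number of 3-grams = length - 3 + 1 = 4 - 3 + 1
= 2


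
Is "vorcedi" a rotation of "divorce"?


Word: "divorce", Candidate: "vorcedi"
Method: check if candidate is substring of word+word
"divorcedivorce" contains "vorcedi"? Yes
Is rotation = Yes


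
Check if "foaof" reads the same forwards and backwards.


Word: "foaof"
Reversed: "foaof"
Forward == Backward? foaof == foaof
Palindrome = Yes


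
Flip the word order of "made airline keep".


Original: "made airline keep"
Words (1..n): made | airline | keep
Reversed (n..1): keep | airline | made
Result = "keep airline made"


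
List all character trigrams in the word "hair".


Word: "hair" (length 4)
Number of trigrams = 4 - 3 + 1 = 2
  Position 0: "hai"
  Position 1: "air"
Trigrams = "hai", "air"


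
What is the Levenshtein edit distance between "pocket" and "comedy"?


Word 1: "pocket" (length 6)
Word 2: "comedy" (length 6)
One optimal edit sequence (insert/delete/substitute each cost 1):
  1. substitute 'p' -> 'c'  (+1)
  2. keep 'o'
  3. substitute 'c' -> 'm'  (+1)
  4. substitute 'k' -> 'e'  (+1)
  5. substitute 'e' -> 'd'  (+1)
  6. substitute 't' -> 'y'  (+1)
Total edit operations: 5
Edit distance = 5


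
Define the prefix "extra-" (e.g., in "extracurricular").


Prefix: extra-
Example: extracurricular = extra- + curricular
Meaning = beyond


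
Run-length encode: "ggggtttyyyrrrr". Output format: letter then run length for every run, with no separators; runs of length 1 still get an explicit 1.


String: "ggggtttyyyrrrr"
Scanning for consecutive runs:
  'g' x 4
  't' x 3
  'y' x 3
  'r' x 4
RLE = "g4t3y3r4"


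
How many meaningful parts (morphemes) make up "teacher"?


Word: "teacher"
Morphemes: teach + -er
Each morpheme carries meaning
= 2 morphemes


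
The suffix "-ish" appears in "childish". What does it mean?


Suffix: -ish
Example: childish = child + -ish
Meaning = somewhat / having the qualities of


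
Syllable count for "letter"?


Word: "letter"
Syllable breakdown: let / ter
Counting: 2 parts
= 2 syllables


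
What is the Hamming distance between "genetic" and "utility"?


Comparing character by character (same length = 7):
  Pos 0: 'g' vs 'u' !=
  Pos 1: 'e' vs 't' !=
  Pos 2: 'n' vs 'i' !=
  Pos 3: 'e' vs 'l' !=
  Pos 4: 't' vs 'i' !=
  Pos 5: 'i' vs 't' !=
  Pos 6: 'c' vs 'y' !=
Hamming distance = 7


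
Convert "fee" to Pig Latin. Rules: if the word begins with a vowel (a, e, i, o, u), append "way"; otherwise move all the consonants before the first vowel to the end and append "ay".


Word: "fee"
Starts with consonant(s) → move to end, add 'ay'
Consonant cluster: "f"
Pig Latin = "eefay"


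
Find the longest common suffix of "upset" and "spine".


Word 1: "upset"
Word 2: "spine"
Comparing from end:
  Pos -1: 't' != 'e' (stop)
LCS = "" (length 0)


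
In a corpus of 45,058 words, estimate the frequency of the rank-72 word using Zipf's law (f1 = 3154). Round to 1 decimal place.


Zipf's law: f(r) = f(1) / r
f(1) = 3154
f(72) = 3154 / 72
= 43.8 occurrences


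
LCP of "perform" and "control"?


Word 1: "perform"
Word 2: "control"
Comparing from start:
  Pos 0: 'p' != 'c' (stop)
LCP = "" (length 0)


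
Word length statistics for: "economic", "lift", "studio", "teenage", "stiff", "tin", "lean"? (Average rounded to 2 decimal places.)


Lengths: "economic"=8, "lift"=4, "studio"=6, "teenage"=7, "stiff"=5, "tin"=3, "lean"=4
Sum = 37, Count = 7
Average = 37/7 = 5.29
= avg=5.29, min=3, max=8


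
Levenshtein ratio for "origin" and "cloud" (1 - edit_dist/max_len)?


Word 1: "origin" (length 6)
Word 2: "cloud" (length 5)
One optimal edit sequence:
  1. delete 'o'  (+1)
  2. substitute 'r' -> 'c'  (+1)
  3. substitute 'i' -> 'l'  (+1)
  4. substitute 'g' -> 'o'  (+1)
  5. substitute 'i' -> 'u'  (+1)
  6. substitute 'n' -> 'd'  (+1)
Edit distance = 6
Max length = max(6, 5) = 6
Similarity = 1 - 6/6
= 0.0000


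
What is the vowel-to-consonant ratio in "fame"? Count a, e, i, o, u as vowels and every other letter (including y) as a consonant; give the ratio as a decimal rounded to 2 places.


Word: "fame"
Vowels (a,e,i,o,u): 2
Consonants: 2
Ratio = 2/2
= 1.00


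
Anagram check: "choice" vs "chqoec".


Word 1: "choice" → sorted: ccehio
Word 2: "chqoec" → sorted: ccehoq
Same letters? ccehio != ccehoq
Anagram = No


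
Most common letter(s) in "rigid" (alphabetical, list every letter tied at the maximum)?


Word: "rigid"
Letter counts:
  'd': 1
  'g': 1
  'i': 2
  'r': 1
Maximum count = 2
Most frequent = 'i' (2 times each)


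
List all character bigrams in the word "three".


Word: "three" (length 5)
Number of bigrams = 5 - 2 + 1 = 4
  Position 0: "th"
  Position 1: "hr"
  Position 2: "re"
  Position 3: "ee"
Bigrams = "th", "hr", "re", "ee"


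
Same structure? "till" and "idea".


Pattern of "till": [0, 1, 2, 2]
Pattern of "idea": [0, 1, 2, 3]
Patterns do not match
Same pattern = No


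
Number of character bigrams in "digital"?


Word: "digital" (length 7)
Number of 2-grams = length - 2 + 1 = 7 - 2 + 1
= 6


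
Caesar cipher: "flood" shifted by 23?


Word: "flood"
Shift: 23
Each letter → (letter + shift) mod 26:
  'f' (5) + 23 = 2 → 'c'
  'l' (11) + 23 = 8 → 'i'
  'o' (14) + 23 = 11 → 'l'
  'o' (14) + 23 = 11 → 'l'
  'd' (3) + 23 = 0 → 'a'
Result = "cilla"


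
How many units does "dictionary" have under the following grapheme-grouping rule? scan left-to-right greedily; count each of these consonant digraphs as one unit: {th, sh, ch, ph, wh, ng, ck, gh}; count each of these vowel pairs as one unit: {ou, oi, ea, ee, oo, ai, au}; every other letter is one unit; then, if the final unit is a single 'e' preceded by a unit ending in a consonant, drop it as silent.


Word: "dictionary" (10 letters)
Left-to-right scan:
  (1) 'd' (letter)
  (2) 'i' (letter)
  (3) 'c' (letter)
  (4) 't' (letter)
  (5) 'i' (letter)
  (6) 'o' (letter)
  (7) 'n' (letter)
  (8) 'a' (letter)
  (9) 'r' (letter)
  (10) 'y' (letter)
Units from scan: 10
Sound units = 10 units


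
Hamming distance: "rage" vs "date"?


Comparing character by character (same length = 4):
  Pos 0: 'r' vs 'd' !=
  Pos 1: 'a' vs 'a' =
  Pos 2: 'g' vs 't' !=
  Pos 3: 'e' vs 'e' =
Hamming distance = 2


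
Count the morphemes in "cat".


Word: "cat"
Morphemes: cat
Each morpheme carries meaning
= 1 morpheme


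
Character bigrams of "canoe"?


Word: "canoe" (length 5)
Number of bigrams = 5 - 2 + 1 = 4
  Position 0: "ca"
  Position 1: "an"
  Position 2: "no"
  Position 3: "oe"
Bigrams = "ca", "an", "no", "oe"


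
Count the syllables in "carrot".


Word: "carrot"
Syllable breakdown: car-rot
Counting: 2 parts
= 2 syllables


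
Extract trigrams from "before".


Word: "before" (length 6)
Number of trigrams = 6 - 3 + 1 = 4
  Position 0: "bef"
  Position 1: "efo"
  Position 2: "for"
  Position 3: "ore"
Trigrams = "bef", "efo", "for", "ore"


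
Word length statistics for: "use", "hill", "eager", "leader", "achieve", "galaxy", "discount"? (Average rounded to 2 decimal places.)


Lengths: "use"=3, "hill"=4, "eager"=5, "leader"=6, "achieve"=7, "galaxy"=6, "discount"=8
Sum = 39, Count = 7
Average = 39/7 = 5.57
= avg=5.57, min=3, max=8


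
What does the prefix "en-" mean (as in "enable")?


Prefix: en-
As in: enable -> en- + able
Meaning = cause to / put into


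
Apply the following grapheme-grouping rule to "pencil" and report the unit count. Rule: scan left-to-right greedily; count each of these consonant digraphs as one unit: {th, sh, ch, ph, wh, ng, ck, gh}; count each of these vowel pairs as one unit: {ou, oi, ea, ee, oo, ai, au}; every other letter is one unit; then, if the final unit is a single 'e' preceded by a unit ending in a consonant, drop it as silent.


Word: "pencil" (6 letters)
Left-to-right scan:
  (1) 'p' (letter)
  (2) 'e' (letter)
  (3) 'n' (letter)
  (4) 'c' (letter)
  (5) 'i' (letter)
  (6) 'l' (letter)
Units from scan: 6
Sound units = 6 units


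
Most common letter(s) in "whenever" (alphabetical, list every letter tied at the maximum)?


Word: "whenever"
Letter counts:
  'e': 3
  'h': 1
  'n': 1
  'r': 1
  'v': 1
  'w': 1
Maximum count = 3
Most frequent = 'e' (3 times each)


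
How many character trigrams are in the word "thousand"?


Word: "thousand" (length 8)
Number of 3-grams = length - 3 + 1 = 8 - 3 + 1
= 6


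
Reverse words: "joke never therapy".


Original: "joke never therapy"
Words (1..n): joke | never | therapy
Reversed (n..1): therapy | never | joke
Result = "therapy never joke"


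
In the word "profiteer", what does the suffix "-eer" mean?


Suffix: -eer
As in: profiteer -> profit + -eer
Meaning = one who is concerned with


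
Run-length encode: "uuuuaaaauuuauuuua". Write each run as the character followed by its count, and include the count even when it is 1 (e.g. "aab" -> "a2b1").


String: "uuuuaaaauuuauuuua"
Scanning for consecutive runs:
  'u' x 4
  'a' x 4
  'u' x 3
  'a' x 1
  'u' x 4
  'a' x 1
RLE = "u4a4u3a1u4a1"


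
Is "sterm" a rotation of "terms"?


Word: "terms", Candidate: "sterm"
Method: check if candidate is substring of word+word
"termsterms" contains "sterm"? Yes
Is rotation = Yes


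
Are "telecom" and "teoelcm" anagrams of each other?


Word 1: "telecom" → sorted: ceelmot
Word 2: "teoelcm" → sorted: ceelmot
Same letters? ceelmot == ceelmot
Anagram = Yes


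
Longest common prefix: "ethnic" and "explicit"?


Word 1: "ethnic"
Word 2: "explicit"
Comparing from start:
  Pos 0: 'e' == 'e'
  Pos 1: 't' != 'x' (stop)
LCP = "e" (length 1)


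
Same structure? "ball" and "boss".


Pattern of "ball": [0, 1, 2, 2]
Pattern of "boss": [0, 1, 2, 2]
Patterns match
Same pattern = Yes


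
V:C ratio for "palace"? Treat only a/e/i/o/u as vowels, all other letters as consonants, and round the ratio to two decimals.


Word: "palace"
Vowels (a,e,i,o,u): 3
Consonants: 3
Ratio = 3/3
= 1.00


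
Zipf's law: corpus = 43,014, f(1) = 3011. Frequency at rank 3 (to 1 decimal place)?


Zipf's law: f(r) = f(1) / r
f(1) = 3011
f(3) = 3011 / 3
= 1003.7 occurrences


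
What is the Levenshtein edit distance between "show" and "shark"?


Word 1: "show" (length 4)
Word 2: "shark" (length 5)
One optimal edit sequence (insert/delete/substitute each cost 1):
  1. keep 's'
  2. keep 'h'
  3. insert 'a'  (+1)
  4. substitute 'o' -> 'r'  (+1)
  5. substitute 'w' -> 'k'  (+1)
Total edit operations: 3
Edit distance = 3


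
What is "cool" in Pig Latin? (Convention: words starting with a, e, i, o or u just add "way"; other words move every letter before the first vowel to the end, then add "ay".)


Word: "cool"
Starts with consonant(s) → move to end, add 'ay'
Consonant cluster: "c"
Pig Latin = "oolcay"


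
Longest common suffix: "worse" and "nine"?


Word 1: "worse"
Word 2: "nine"
Comparing from end:
  Pos -1: 'e' == 'e'
  Pos -2: 's' != 'n' (stop)
LCS = "e" (length 1)


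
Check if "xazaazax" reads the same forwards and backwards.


Word: "xazaazax"
Reversed: "xazaazax"
Forward == Backward? xazaazax == xazaazax
Palindrome = Yes


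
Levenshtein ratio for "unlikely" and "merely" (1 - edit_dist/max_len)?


Word 1: "unlikely" (length 8)
Word 2: "merely" (length 6)
One optimal edit sequence:
  1. delete 'u'  (+1)
  2. delete 'n'  (+1)
  3. substitute 'l' -> 'm'  (+1)
  4. substitute 'i' -> 'e'  (+1)
  5. substitute 'k' -> 'r'  (+1)
  6. keep 'e'
  7. keep 'l'
  8. keep 'y'
Edit distance = 5
Max length = max(8, 6) = 8
Similarity = 1 - 5/8
= 0.3750


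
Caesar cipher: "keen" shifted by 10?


Word: "keen"
Shift: 10
Each letter → (letter + shift) mod 26:
  'k' (10) + 10 = 20 → 'u'
  'e' (4) + 10 = 14 → 'o'
  'e' (4) + 10 = 14 → 'o'
  'n' (13) + 10 = 23 → 'x'
Result = "uoox"


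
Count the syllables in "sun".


Word: "sun"
Syllable breakdown: sun
Counting: 1 part
= 1 syllable


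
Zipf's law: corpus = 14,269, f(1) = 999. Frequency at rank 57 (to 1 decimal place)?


Zipf's law: f(r) = f(1) / r
f(1) = 999
f(57) = 999 / 57
= 17.5 occurrences


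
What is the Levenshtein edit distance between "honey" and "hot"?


Word 1: "honey" (length 5)
Word 2: "hot" (length 3)
One optimal edit sequence (insert/delete/substitute each cost 1):
  1. keep 'h'
  2. keep 'o'
  3. delete 'n'  (+1)
  4. delete 'e'  (+1)
  5. substitute 'y' -> 't'  (+1)
Total edit operations: 3
Edit distance = 3


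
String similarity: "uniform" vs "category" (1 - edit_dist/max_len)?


Word 1: "uniform" (length 7)
Word 2: "category" (length 8)
One optimal edit sequence:
  1. insert 'c'  (+1)
  2. substitute 'u' -> 'a'  (+1)
  3. substitute 'n' -> 't'  (+1)
  4. substitute 'i' -> 'e'  (+1)
  5. substitute 'f' -> 'g'  (+1)
  6. keep 'o'
  7. keep 'r'
  8. substitute 'm' -> 'y'  (+1)
Edit distance = 6
Max length = max(7, 8) = 8
Similarity = 1 - 6/8
= 0.2500


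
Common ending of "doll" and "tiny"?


Word 1: "doll"
Word 2: "tiny"
Comparing from end:
  Pos -1: 'l' != 'y' (stop)
LCS = "" (length 0)


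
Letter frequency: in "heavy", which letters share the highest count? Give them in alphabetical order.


Word: "heavy"
Letter counts:
  'a': 1
  'e': 1
  'h': 1
  'v': 1
  'y': 1
Maximum count = 1
Most frequent = 'a', 'e', 'h', 'v', 'y' (1 time each)


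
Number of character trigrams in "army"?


Word: "army" (length 4)
Number of 3-grams = length - 3 + 1 = 4 - 3 + 1
= 2


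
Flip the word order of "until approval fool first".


Original: "until approval fool first"
Words (1..n): until | approval | fool | first
Reversed (n..1): first | fool | approval | until
Result = "first fool approval until"


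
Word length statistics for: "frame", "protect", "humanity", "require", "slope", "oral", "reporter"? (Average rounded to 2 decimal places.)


Lengths: "frame"=5, "protect"=7, "humanity"=8, "require"=7, "slope"=5, "oral"=4, "reporter"=8
Sum = 44, Count = 7
Average = 44/7 = 6.29
= avg=6.29, min=4, max=8


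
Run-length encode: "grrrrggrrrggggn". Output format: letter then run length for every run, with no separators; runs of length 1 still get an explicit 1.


String: "grrrrggrrrggggn"
Scanning for consecutive runs:
  'g' x 1
  'r' x 4
  'g' x 2
  'r' x 3
  'g' x 4
  'n' x 1
RLE = "g1r4g2r3g4n1"


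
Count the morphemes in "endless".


Word: "endless"
Morphemes: end + -less
Each morpheme carries meaning
= 2 morphemes


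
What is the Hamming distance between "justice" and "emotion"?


Comparing character by character (same length = 7):
  Pos 0: 'j' vs 'e' !=
  Pos 1: 'u' vs 'm' !=
  Pos 2: 's' vs 'o' !=
  Pos 3: 't' vs 't' =
  Pos 4: 'i' vs 'i' =
  Pos 5: 'c' vs 'o' !=
  Pos 6: 'e' vs 'n' !=
Hamming distance = 5


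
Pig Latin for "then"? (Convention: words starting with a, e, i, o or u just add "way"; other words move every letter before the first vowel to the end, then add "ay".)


Word: "then"
Starts with consonant(s) → move to end, add 'ay'
Consonant cluster: "th"
Pig Latin = "enthay"


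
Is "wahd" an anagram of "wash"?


Word 1: "wash" → sorted: ahsw
Word 2: "wahd" → sorted: adhw
Same letters? ahsw != adhw
Anagram = No


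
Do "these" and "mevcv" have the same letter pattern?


Pattern of "these": [0, 1, 2, 3, 2]
Pattern of "mevcv": [0, 1, 2, 3, 2]
Patterns match
Same pattern = Yes


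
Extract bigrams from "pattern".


Word: "pattern" (length 7)
Number of bigrams = 7 - 2 + 1 = 6
  Position 0: "pa"
  Position 1: "at"
  Position 2: "tt"
  Position 3: "te"
  Position 4: "er"
  Position 5: "rn"
Bigrams = "pa", "at", "tt", "te", "er", "rn"


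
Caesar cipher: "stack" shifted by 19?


Word: "stack"
Shift: 19
Each letter → (letter + shift) mod 26:
  's' (18) + 19 = 11 → 'l'
  't' (19) + 19 = 12 → 'm'
  'a' (0) + 19 = 19 → 't'
  'c' (2) + 19 = 21 → 'v'
  'k' (10) + 19 = 3 → 'd'
Result = "lmtvd"


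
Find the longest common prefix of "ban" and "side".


Word 1: "ban"
Word 2: "side"
Comparing from start:
  Pos 0: 'b' != 's' (stop)
LCP = "" (length 0)


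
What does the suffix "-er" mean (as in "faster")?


Suffix: -er
Example: faster (fast + -er)
Meaning = one who / more


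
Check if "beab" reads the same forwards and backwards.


Word: "beab"
Reversed: "baeb"
Forward == Backward? beab != baeb
Palindrome = No


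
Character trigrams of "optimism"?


Word: "optimism" (length 8)
Number of trigrams = 8 - 3 + 1 = 6
  Position 0: "opt"
  Position 1: "pti"
  Position 2: "tim"
  Position 3: "imi"
  Position 4: "mis"
  Position 5: "ism"
Trigrams = "opt", "pti", "tim", "imi", "mis", "ism"


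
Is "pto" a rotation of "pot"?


Word: "pot", Candidate: "pto"
Method: check if candidate is substring of word+word
"potpot" contains "pto"? No
Is rotation = No


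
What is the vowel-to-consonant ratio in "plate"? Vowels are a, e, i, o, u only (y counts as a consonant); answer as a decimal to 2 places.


Word: "plate"
Vowels (a,e,i,o,u): 2
Consonants: 3
Ratio = 2/3
= 0.67


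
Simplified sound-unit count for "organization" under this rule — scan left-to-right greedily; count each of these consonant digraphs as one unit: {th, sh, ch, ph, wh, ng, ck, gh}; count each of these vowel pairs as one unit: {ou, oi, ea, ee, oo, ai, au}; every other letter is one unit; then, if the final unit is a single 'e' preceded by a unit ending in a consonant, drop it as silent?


Word: "organization" (12 letters)
Left-to-right scan:
  (1) 'o' (letter)
  (2) 'r' (letter)
  (3) 'g' (letter)
  (4) 'a' (letter)
  (5) 'n' (letter)
  (6) 'i' (letter)
  (7) 'z' (letter)
  (8) 'a' (letter)
  (9) 't' (letter)
  (10) 'i' (letter)
  (11) 'o' (letter)
  (12) 'n' (letter)
Units from scan: 12
Sound units = 12 units


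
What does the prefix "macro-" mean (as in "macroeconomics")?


Prefix: macro-
Example: macroeconomics (macro- + economics)
Meaning = large


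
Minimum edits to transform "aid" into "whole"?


Word 1: "aid" (length 3)
Word 2: "whole" (length 5)
One optimal edit sequence (insert/delete/substitute each cost 1):
  1. insert 'w'  (+1)
  2. insert 'h'  (+1)
  3. substitute 'a' -> 'o'  (+1)
  4. substitute 'i' -> 'l'  (+1)
  5. substitute 'd' -> 'e'  (+1)
Total edit operations: 5
Edit distance = 5


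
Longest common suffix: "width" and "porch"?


Word 1: "width"
Word 2: "porch"
Comparing from end:
  Pos -1: 'h' == 'h'
  Pos -2: 't' != 'c' (stop)
LCS = "h" (length 1)


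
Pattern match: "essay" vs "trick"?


Pattern of "essay": [0, 1, 1, 2, 3]
Pattern of "trick": [0, 1, 2, 3, 4]
Patterns do not match
Same pattern = No


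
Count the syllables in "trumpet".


Word: "trumpet"
Syllable breakdown: trum · pet
Counting: 2 parts
= 2 syllables


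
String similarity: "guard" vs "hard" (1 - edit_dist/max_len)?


Word 1: "guard" (length 5)
Word 2: "hard" (length 4)
One optimal edit sequence:
  1. delete 'g'  (+1)
  2. substitute 'u' -> 'h'  (+1)
  3. keep 'a'
  4. keep 'r'
  5. keep 'd'
Edit distance = 2
Max length = max(5, 4) = 5
Similarity = 1 - 2/5
= 0.6000


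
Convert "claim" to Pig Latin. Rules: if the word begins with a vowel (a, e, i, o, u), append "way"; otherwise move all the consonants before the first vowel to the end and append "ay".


Word: "claim"
Starts with consonant(s) → move to end, add 'ay'
Consonant cluster: "cl"
Pig Latin = "aimclay"


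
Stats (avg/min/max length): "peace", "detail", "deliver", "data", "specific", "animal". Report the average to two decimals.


Lengths: "peace"=5, "detail"=6, "deliver"=7, "data"=4, "specific"=8, "animal"=6
Sum = 36, Count = 6
Average = 36/6 = 6.00
= avg=6.00, min=4, max=8


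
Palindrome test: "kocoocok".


Word: "kocoocok"
Reversed: "kocoocok"
Forward == Backward? kocoocok == kocoocok
Palindrome = Yes


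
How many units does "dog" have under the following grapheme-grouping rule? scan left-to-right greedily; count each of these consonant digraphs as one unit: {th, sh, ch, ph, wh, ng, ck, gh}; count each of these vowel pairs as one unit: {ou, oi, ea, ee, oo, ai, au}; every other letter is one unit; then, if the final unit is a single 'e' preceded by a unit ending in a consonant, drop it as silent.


Word: "dog" (3 letters)
Left-to-right scan:
  [1] 'd' (letter)
  [2] 'o' (letter)
  [3] 'g' (letter)
Units from scan: 3
Sound units = 3 units


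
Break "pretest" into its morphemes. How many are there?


Word: "pretest"
Morphemes: pre- + test
Each morpheme carries meaning
= 2 morphemes


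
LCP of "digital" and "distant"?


Word 1: "digital"
Word 2: "distant"
Comparing from start:
  Pos 0: 'd' == 'd'
  Pos 1: 'i' == 'i'
  Pos 2: 'g' != 's' (stop)
LCP = "di" (length 2)


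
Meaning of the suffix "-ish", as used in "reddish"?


Suffix: -ish
As in: reddish -> red + -ish, with a spelling change
Meaning = somewhat / having the qualities of


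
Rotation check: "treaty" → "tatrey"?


Word: "treaty", Candidate: "tatrey"
Method: check if candidate is substring of word+word
"treatytreaty" contains "tatrey"? No
Is rotation = No


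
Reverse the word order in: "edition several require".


Original: "edition several require"
Words (1..n): edition | several | require
Reversed (n..1): require | several | edition
Result = "require several edition"


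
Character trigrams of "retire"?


Word: "retire" (length 6)
Number of trigrams = 6 - 3 + 1 = 4
  Position 0: "ret"
  Position 1: "eti"
  Position 2: "tir"
  Position 3: "ire"
Trigrams = "ret", "eti", "tir", "ire"


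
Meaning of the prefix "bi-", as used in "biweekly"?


Prefix: bi-
As in: biweekly -> bi- + weekly
Meaning = two


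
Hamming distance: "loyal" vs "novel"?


Comparing character by character (same length = 5):
  Pos 0: 'l' vs 'n' !=
  Pos 1: 'o' vs 'o' =
  Pos 2: 'y' vs 'v' !=
  Pos 3: 'a' vs 'e' !=
  Pos 4: 'l' vs 'l' =
Hamming distance = 3


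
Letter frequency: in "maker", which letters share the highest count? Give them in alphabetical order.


Word: "maker"
Letter counts:
  'a': 1
  'e': 1
  'k': 1
  'm': 1
  'r': 1
Maximum count = 1
Most frequent = 'a', 'e', 'k', 'm', 'r' (1 time each)


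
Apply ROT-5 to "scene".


Word: "scene"
Shift: 5
Each letter → (letter + shift) mod 26:
  's' (18) + 5 = 23 → 'x'
  'c' (2) + 5 = 7 → 'h'
  'e' (4) + 5 = 9 → 'j'
  'n' (13) + 5 = 18 → 's'
  'e' (4) + 5 = 9 → 'j'
Result = "xhjsj"


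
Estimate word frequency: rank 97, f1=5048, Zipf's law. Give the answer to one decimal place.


Zipf's law: f(r) = f(1) / r
f(1) = 5048
f(97) = 5048 / 97
= 52.0 occurrences


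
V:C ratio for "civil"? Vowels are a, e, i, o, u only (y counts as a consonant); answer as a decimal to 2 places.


Word: "civil"
Vowels (a,e,i,o,u): 2
Consonants: 3
Ratio = 2/3
= 0.67


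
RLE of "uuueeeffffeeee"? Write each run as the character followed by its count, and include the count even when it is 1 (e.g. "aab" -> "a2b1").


String: "uuueeeffffeeee"
Scanning for consecutive runs:
  'u' x 3
  'e' x 3
  'f' x 4
  'e' x 4
RLE = "u3e3f4e4"


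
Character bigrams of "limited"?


Word: "limited" (length 7)
Number of bigrams = 7 - 2 + 1 = 6
  Position 0: "li"
  Position 1: "im"
  Position 2: "mi"
  Position 3: "it"
  Position 4: "te"
  Position 5: "ed"
Bigrams = "li", "im", "mi", "it", "te", "ed"


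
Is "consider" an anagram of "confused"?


Word 1: "confused" → sorted: cdefnosu
Word 2: "consider" → sorted: cdeinors
Same letters? cdefnosu != cdeinors
Anagram = No


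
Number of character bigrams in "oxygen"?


Word: "oxygen" (length 6)
Number of 2-grams = length - 2 + 1 = 6 - 2 + 1
= 5


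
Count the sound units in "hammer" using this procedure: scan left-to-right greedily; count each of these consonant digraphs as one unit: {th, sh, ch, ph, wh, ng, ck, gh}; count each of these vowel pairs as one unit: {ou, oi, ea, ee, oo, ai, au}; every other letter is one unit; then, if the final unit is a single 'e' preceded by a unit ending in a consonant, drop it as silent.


Word: "hammer" (6 letters)
Left-to-right scan:
  1. 'h' (letter)
  2. 'a' (letter)
  3. 'm' (letter)
  4. 'm' (letter)
  5. 'e' (letter)
  6. 'r' (letter)
Units from scan: 6
Sound units = 6 units


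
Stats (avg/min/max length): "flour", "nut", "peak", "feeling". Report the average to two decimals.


Lengths: "flour"=5, "nut"=3, "peak"=4, "feeling"=7
Sum = 19, Count = 4
Average = 19/4 = 4.75
= avg=4.75, min=3, max=7


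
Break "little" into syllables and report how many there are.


Word: "little"
Syllable breakdown: lit | tle
Counting: 2 parts
= 2 syllables


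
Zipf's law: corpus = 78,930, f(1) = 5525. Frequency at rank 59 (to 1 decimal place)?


Zipf's law: f(r) = f(1) / r
f(1) = 5525
f(59) = 5525 / 59
= 93.6 occurrences


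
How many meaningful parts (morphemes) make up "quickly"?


Word: "quickly"
Morphemes: quick + -ly
Each morpheme carries meaning
= 2 morphemes


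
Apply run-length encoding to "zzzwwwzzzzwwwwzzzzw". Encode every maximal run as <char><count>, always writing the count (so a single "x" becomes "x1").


String: "zzzwwwzzzzwwwwzzzzw"
Scanning for consecutive runs:
  'z' x 3
  'w' x 3
  'z' x 4
  'w' x 4
  'z' x 4
  'w' x 1
RLE = "z3w3z4w4z4w1"


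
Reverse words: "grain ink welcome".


Original: "grain ink welcome"
Words (1..n): grain | ink | welcome
Reversed (n..1): welcome | ink | grain
Result = "welcome ink grain"


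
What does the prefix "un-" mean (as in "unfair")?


Prefix: un-
Example: unfair (un- + fair)
Meaning = not / reverse


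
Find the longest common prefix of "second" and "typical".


Word 1: "second"
Word 2: "typical"
Comparing from start:
  Pos 0: 's' != 't' (stop)
LCP = "" (length 0)


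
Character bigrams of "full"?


Word: "full" (length 4)
Number of bigrams = 4 - 2 + 1 = 3
  Position 0: "fu"
  Position 1: "ul"
  Position 2: "ll"
Bigrams = "fu", "ul", "ll"


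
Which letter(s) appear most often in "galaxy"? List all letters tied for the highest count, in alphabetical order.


Word: "galaxy"
Letter counts:
  'a': 2
  'g': 1
  'l': 1
  'x': 1
  'y': 1
Maximum count = 2
Most frequent = 'a' (2 times each)


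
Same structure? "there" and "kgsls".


Pattern of "there": [0, 1, 2, 3, 2]
Pattern of "kgsls": [0, 1, 2, 3, 2]
Patterns match
Same pattern = Yes


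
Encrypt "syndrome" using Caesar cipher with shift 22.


Word: "syndrome"
Shift: 22
Each letter → (letter + shift) mod 26:
  's' (18) + 22 = 14 → 'o'
  'y' (24) + 22 = 20 → 'u'
  'n' (13) + 22 = 9 → 'j'
  'd' (3) + 22 = 25 → 'z'
  'r' (17) + 22 = 13 → 'n'
  'o' (14) + 22 = 10 → 'k'
  'm' (12) + 22 = 8 → 'i'
  'e' (4) + 22 = 0 → 'a'
Result = "oujznkia"


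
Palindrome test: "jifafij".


Word: "jifafij"
Reversed: "jifafij"
Forward == Backward? jifafij == jifafij
Palindrome = Yes


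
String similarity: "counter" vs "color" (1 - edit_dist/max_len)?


Word 1: "counter" (length 7)
Word 2: "color" (length 5)
One optimal edit sequence:
  1. keep 'c'
  2. keep 'o'
  3. delete 'u'  (+1)
  4. delete 'n'  (+1)
  5. substitute 't' -> 'l'  (+1)
  6. substitute 'e' -> 'o'  (+1)
  7. keep 'r'
Edit distance = 4
Max length = max(7, 5) = 7
Similarity = 1 - 4/7
= 0.4286


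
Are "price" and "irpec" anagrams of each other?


Word 1: "price" → sorted: ceipr
Word 2: "irpec" → sorted: ceipr
Same letters? ceipr == ceipr
Anagram = Yes


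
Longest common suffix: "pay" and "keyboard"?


Word 1: "pay"
Word 2: "keyboard"
Comparing from end:
  Pos -1: 'y' != 'd' (stop)
LCS = "" (length 0)


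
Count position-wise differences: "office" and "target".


Comparing character by character (same length = 6):
  Pos 0: 'o' vs 't' !=
  Pos 1: 'f' vs 'a' !=
  Pos 2: 'f' vs 'r' !=
  Pos 3: 'i' vs 'g' !=
  Pos 4: 'c' vs 'e' !=
  Pos 5: 'e' vs 't' !=
Hamming distance = 6


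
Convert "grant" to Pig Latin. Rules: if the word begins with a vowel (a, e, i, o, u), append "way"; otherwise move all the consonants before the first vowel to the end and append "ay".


Word: "grant"
Starts with consonant(s) → move to end, add 'ay'
Consonant cluster: "gr"
Pig Latin = "antgray"


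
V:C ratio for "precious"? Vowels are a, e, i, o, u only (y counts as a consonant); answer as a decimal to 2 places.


Word: "precious"
Vowels (a,e,i,o,u): 4
Consonants: 4
Ratio = 4/4
= 1.00
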